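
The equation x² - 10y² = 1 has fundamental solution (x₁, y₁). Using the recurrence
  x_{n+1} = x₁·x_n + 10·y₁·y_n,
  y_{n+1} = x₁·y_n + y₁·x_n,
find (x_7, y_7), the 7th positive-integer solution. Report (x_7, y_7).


Step 1: Find the fundamental solution (x₁, y₁) of x² - 10y² = 1.
  Expand √10 as a continued fraction. a₀ = ⌊√10⌋ = 3; iterate m_{k+1} = d_k·a_k − m_k, d_{k+1} = (10 − m_{k+1}²)/d_k, a_{k+1} = ⌊(a₀ + m_{k+1})/d_{k+1}⌋ (starting m₀ = 0, d₀ = 1), with convergents p_k = a_k·p_{k-1} + p_{k-2}, q_k = a_k·q_{k-1} + q_{k-2} (p₋₁ = 1, q₋₁ = 0):
  k = 0: a₀ = 3; p₀/q₀ = 3/1; p₀² − 10·q₀² = 9 − 10 = -1.
  k = 1: m = 3, d = 1, a = ⌊(3 + 3)/1⌋ = 6; p/q = (6·3 + 1)/(6·1 + 0) = 19/6; p² − 10·q² = 361 − 360 = 1.
  The first convergent with p² − 10·q² = 1 gives the fundamental solution (x₁, y₁) = (19, 6).
Step 2: Apply the recurrence (x_{n+1}, y_{n+1}) = (x₁x_n + 10y₁y_n, x₁y_n + y₁x_n) repeatedly.
  From (x_1, y_1) = (19, 6): x_2 = 19·19 + 10·6·6 = 721; y_2 = 19·6 + 6·19 = 228.
  From (x_2, y_2) = (721, 228): x_3 = 19·721 + 10·6·228 = 27379; y_3 = 19·228 + 6·721 = 8658.
  From (x_3, y_3) = (27379, 8658): x_4 = 19·27379 + 10·6·8658 = 1039681; y_4 = 19·8658 + 6·27379 = 328776.
  From (x_4, y_4) = (1039681, 328776): x_5 = 19·1039681 + 10·6·328776 = 39480499; y_5 = 19·328776 + 6·1039681 = 12484830.
  From (x_5, y_5) = (39480499, 12484830): x_6 = 19·39480499 + 10·6·12484830 = 1499219281; y_6 = 19·12484830 + 6·39480499 = 474094764.
  From (x_6, y_6) = (1499219281, 474094764): x_7 = 19·1499219281 + 10·6·474094764 = 56930852179; y_7 = 19·474094764 + 6·1499219281 = 18003116202.
Step 3: Verify x_7² - 10·y_7² = 3241121929827149048041 - 3241121929827149048040 = 1 (should be 1). ✓

(x_1, y_1) = (19, 6); (x_7, y_7) = (56930852179, 18003116202).


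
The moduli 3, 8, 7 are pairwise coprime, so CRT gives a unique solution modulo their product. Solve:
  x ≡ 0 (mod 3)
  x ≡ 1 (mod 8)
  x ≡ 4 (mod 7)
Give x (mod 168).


Moduli 3, 8, 7 are pairwise coprime; by CRT there is a unique solution modulo M = 3 · 8 · 7 = 168.
Solve pairwise, accumulating the modulus:
  Start with x ≡ 0 (mod 3).
  Combine with x ≡ 1 (mod 8): since gcd(3, 8) = 1, we get a unique residue mod 24.
    Write x = 0 + 3·t and substitute into x ≡ 1 (mod 8): 3·t ≡ 1 − 0 = 1 (mod 8).
    The inverse of 3 mod 8 is 3 (since 3·3 = 9 = 1·8 + 1), so t ≡ 3·1 = 3 ≡ 3 (mod 8).
    Then x = 0 + 3·3 = 9, valid modulo lcm(3, 8) = 24: x ≡ 9 (mod 24).
  Combine with x ≡ 4 (mod 7): since gcd(24, 7) = 1, we get a unique residue mod 168.
    Write x = 9 + 24·t and substitute into x ≡ 4 (mod 7): 24·t ≡ 4 − 9 = -5 (mod 7).
    Reduce coefficients mod 7: 3·t ≡ 2 (mod 7).
    The inverse of 3 mod 7 is 5 (since 3·5 = 15 = 2·7 + 1), so t ≡ 5·2 = 10 ≡ 3 (mod 7).
    Then x = 9 + 24·3 = 81, valid modulo lcm(24, 7) = 168: x ≡ 81 (mod 168).
Verify: 81 mod 3 = 0 ✓, 81 mod 8 = 1 ✓, 81 mod 7 = 4 ✓.

x ≡ 81 (mod 168).


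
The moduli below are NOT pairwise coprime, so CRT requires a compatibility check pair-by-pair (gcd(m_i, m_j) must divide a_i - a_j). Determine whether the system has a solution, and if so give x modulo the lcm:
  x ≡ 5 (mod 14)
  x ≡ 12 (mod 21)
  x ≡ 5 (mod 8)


Moduli 14, 21, 8 are not pairwise coprime, so CRT works modulo lcm(m_i) when all pairwise compatibility conditions hold.
Pairwise compatibility: gcd(m_i, m_j) must divide a_i - a_j for every pair.
Merge one congruence at a time:
  Start: x ≡ 5 (mod 14).
  Combine with x ≡ 12 (mod 21): gcd(14, 21) = 7; 12 - 5 = 7, which IS divisible by 7, so compatible.
    Write x = 5 + 14·t and substitute into x ≡ 12 (mod 21): 14·t ≡ 12 − 5 = 7 (mod 21).
    Divide the congruence (and modulus) by g = 7: 2·t ≡ 1 (mod 3).
    The inverse of 2 mod 3 is 2 (since 2·2 = 4 = 1·3 + 1), so t ≡ 2·1 = 2 ≡ 2 (mod 3).
    Then x = 5 + 14·2 = 33, valid modulo lcm(14, 21) = 42: x ≡ 33 (mod 42).
  Combine with x ≡ 5 (mod 8): gcd(42, 8) = 2; 5 - 33 = -28, which IS divisible by 2, so compatible.
    Write x = 33 + 42·t and substitute into x ≡ 5 (mod 8): 42·t ≡ 5 − 33 = -28 (mod 8).
    Divide the congruence (and modulus) by g = 2: 21·t ≡ -14 (mod 4).
    Reduce coefficients mod 4: 1·t ≡ 2 (mod 4).
    So t ≡ 2 (mod 4).
    Then x = 33 + 42·2 = 117, valid modulo lcm(42, 8) = 168: x ≡ 117 (mod 168).
Verify: 117 mod 14 = 5, 117 mod 21 = 12, 117 mod 8 = 5.

x ≡ 117 (mod 168).


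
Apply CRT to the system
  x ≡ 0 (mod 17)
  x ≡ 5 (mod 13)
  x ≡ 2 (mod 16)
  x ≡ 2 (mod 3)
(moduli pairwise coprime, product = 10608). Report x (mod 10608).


Product of moduli M = 17 · 13 · 16 · 3 = 10608.
Merge one congruence at a time:
  Start: x ≡ 0 (mod 17).
  Combine with x ≡ 5 (mod 13); new modulus lcm = 221.
    Write x = 0 + 17·t and substitute into x ≡ 5 (mod 13): 17·t ≡ 5 − 0 = 5 (mod 13).
    Reduce coefficients mod 13: 4·t ≡ 5 (mod 13).
    The inverse of 4 mod 13 is 10 (since 4·10 = 40 = 3·13 + 1), so t ≡ 10·5 = 50 ≡ 11 (mod 13).
    Then x = 0 + 17·11 = 187, valid modulo lcm(17, 13) = 221: x ≡ 187 (mod 221).
  Combine with x ≡ 2 (mod 16); new modulus lcm = 3536.
    Write x = 187 + 221·t and substitute into x ≡ 2 (mod 16): 221·t ≡ 2 − 187 = -185 (mod 16).
    Reduce coefficients mod 16: 13·t ≡ 7 (mod 16).
    The inverse of 13 mod 16 is 5 (since 13·5 = 65 = 4·16 + 1), so t ≡ 5·7 = 35 ≡ 3 (mod 16).
    Then x = 187 + 221·3 = 850, valid modulo lcm(221, 16) = 3536: x ≡ 850 (mod 3536).
  Combine with x ≡ 2 (mod 3); new modulus lcm = 10608.
    Write x = 850 + 3536·t and substitute into x ≡ 2 (mod 3): 3536·t ≡ 2 − 850 = -848 (mod 3).
    Reduce coefficients mod 3: 2·t ≡ 1 (mod 3).
    The inverse of 2 mod 3 is 2 (since 2·2 = 4 = 1·3 + 1), so t ≡ 2·1 = 2 ≡ 2 (mod 3).
    Then x = 850 + 3536·2 = 7922, valid modulo lcm(3536, 3) = 10608: x ≡ 7922 (mod 10608).
Verify against each original: 7922 mod 17 = 0, 7922 mod 13 = 5, 7922 mod 16 = 2, 7922 mod 3 = 2.

x ≡ 7922 (mod 10608).


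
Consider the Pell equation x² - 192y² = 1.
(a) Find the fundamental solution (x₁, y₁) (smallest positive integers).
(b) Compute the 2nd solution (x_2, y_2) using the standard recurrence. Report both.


Step 1: Find the fundamental solution (x₁, y₁) of x² - 192y² = 1.
  Expand √192 as a continued fraction. a₀ = ⌊√192⌋ = 13; iterate m_{k+1} = d_k·a_k − m_k, d_{k+1} = (192 − m_{k+1}²)/d_k, a_{k+1} = ⌊(a₀ + m_{k+1})/d_{k+1}⌋ (starting m₀ = 0, d₀ = 1), with convergents p_k = a_k·p_{k-1} + p_{k-2}, q_k = a_k·q_{k-1} + q_{k-2} (p₋₁ = 1, q₋₁ = 0):
  k = 0: a₀ = 13; p₀/q₀ = 13/1; p₀² − 192·q₀² = 169 − 192 = -23.
  k = 1: m = 13, d = 23, a = ⌊(13 + 13)/23⌋ = 1; p/q = (1·13 + 1)/(1·1 + 0) = 14/1; p² − 192·q² = 196 − 192 = 4.
  k = 2: m = 10, d = 4, a = ⌊(13 + 10)/4⌋ = 5; p/q = (5·14 + 13)/(5·1 + 1) = 83/6; p² − 192·q² = 6889 − 6912 = -23.
  k = 3: m = 10, d = 23, a = ⌊(13 + 10)/23⌋ = 1; p/q = (1·83 + 14)/(1·6 + 1) = 97/7; p² − 192·q² = 9409 − 9408 = 1.
  The first convergent with p² − 192·q² = 1 gives the fundamental solution (x₁, y₁) = (97, 7).
Step 2: Apply the recurrence (x_{n+1}, y_{n+1}) = (x₁x_n + 192y₁y_n, x₁y_n + y₁x_n) repeatedly.
  From (x_1, y_1) = (97, 7): x_2 = 97·97 + 192·7·7 = 18817; y_2 = 97·7 + 7·97 = 1358.
Step 3: Verify x_2² - 192·y_2² = 354079489 - 354079488 = 1 (should be 1). ✓

(x_1, y_1) = (97, 7); (x_2, y_2) = (18817, 1358).


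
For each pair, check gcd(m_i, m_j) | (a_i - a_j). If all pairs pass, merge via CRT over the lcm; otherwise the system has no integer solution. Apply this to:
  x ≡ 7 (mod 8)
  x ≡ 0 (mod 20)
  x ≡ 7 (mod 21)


Moduli 8, 20, 21 are not pairwise coprime, so CRT works modulo lcm(m_i) when all pairwise compatibility conditions hold.
Pairwise compatibility: gcd(m_i, m_j) must divide a_i - a_j for every pair.
Merge one congruence at a time:
  Start: x ≡ 7 (mod 8).
  Combine with x ≡ 0 (mod 20): gcd(8, 20) = 4, and 0 - 7 = -7 is NOT divisible by 4.
    ⇒ system is inconsistent (no integer solution).

No solution (the system is inconsistent).


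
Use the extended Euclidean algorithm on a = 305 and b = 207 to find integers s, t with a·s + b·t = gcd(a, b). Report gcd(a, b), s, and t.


Euclidean algorithm on (305, 207) — divide until remainder is 0:
  305 = 1 · 207 + 98
  207 = 2 · 98 + 11
  98 = 8 · 11 + 10
  11 = 1 · 10 + 1
  10 = 10 · 1 + 0
gcd(305, 207) = 1.
Track Bezout coefficients alongside the remainders: start with r₀ = 305 = a·1 + b·0 (s = 1, t = 0) and r₁ = 207 = a·0 + b·1 (s = 0, t = 1); each new remainder r_{k+1} = r_{k-1} − q_k·r_k inherits s_{k+1} = s_{k-1} − q_k·s_k, t_{k+1} = t_{k-1} − q_k·t_k, so r_k = a·s_k + b·t_k at every step:
  q = 1: r = 98, s = 1 − 1·0 = 1, t = 0 − 1·1 = -1  (check: 305·1 + 207·(-1) = 98)
  q = 2: r = 11, s = 0 − 2·1 = -2, t = 1 − 2·(-1) = 3  (check: 305·(-2) + 207·3 = 11)
  q = 8: r = 10, s = 1 − 8·(-2) = 17, t = -1 − 8·3 = -25  (check: 305·17 + 207·(-25) = 10)
  q = 1: r = 1, s = -2 − 1·17 = -19, t = 3 − 1·(-25) = 28  (check: 305·(-19) + 207·28 = 1)
The row with r = 1 (the gcd) gives the Bezout coefficients s = -19, t = 28.
Result: 305 · (-19) + 207 · (28) = 1.

gcd(305, 207) = 1; s = -19, t = 28 (check: 305·(-19) + 207·28 = 1).


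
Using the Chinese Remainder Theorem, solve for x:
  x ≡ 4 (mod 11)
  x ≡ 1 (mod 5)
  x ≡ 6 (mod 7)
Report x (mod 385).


Moduli 11, 5, 7 are pairwise coprime; by CRT there is a unique solution modulo M = 11 · 5 · 7 = 385.
Solve pairwise, accumulating the modulus:
  Start with x ≡ 4 (mod 11).
  Combine with x ≡ 1 (mod 5): since gcd(11, 5) = 1, we get a unique residue mod 55.
    Write x = 4 + 11·t and substitute into x ≡ 1 (mod 5): 11·t ≡ 1 − 4 = -3 (mod 5).
    Reduce coefficients mod 5: 1·t ≡ 2 (mod 5).
    So t ≡ 2 (mod 5).
    Then x = 4 + 11·2 = 26, valid modulo lcm(11, 5) = 55: x ≡ 26 (mod 55).
  Combine with x ≡ 6 (mod 7): since gcd(55, 7) = 1, we get a unique residue mod 385.
    Write x = 26 + 55·t and substitute into x ≡ 6 (mod 7): 55·t ≡ 6 − 26 = -20 (mod 7).
    Reduce coefficients mod 7: 6·t ≡ 1 (mod 7).
    The inverse of 6 mod 7 is 6 (since 6·6 = 36 = 5·7 + 1), so t ≡ 6·1 = 6 ≡ 6 (mod 7).
    Then x = 26 + 55·6 = 356, valid modulo lcm(55, 7) = 385: x ≡ 356 (mod 385).
Verify: 356 mod 11 = 4 ✓, 356 mod 5 = 1 ✓, 356 mod 7 = 6 ✓.

x ≡ 356 (mod 385).


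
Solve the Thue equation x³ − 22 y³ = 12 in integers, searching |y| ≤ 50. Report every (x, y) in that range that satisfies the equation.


The equation is x³ - 22y³ = 12. For fixed y, x³ = 22·y³ + 12, so a solution requires the RHS to be a perfect cube.
Strategy: iterate y from -50 to 50, compute RHS = 22·y³ + 12, and check whether it is a (positive or negative) perfect cube.
Check small values of y:
  y = 0: RHS = 12 is not a perfect cube.
  y = 1: RHS = 34 is not a perfect cube.
  y = -1: RHS = -10 is not a perfect cube.
  y = 2: RHS = 188 is not a perfect cube.
  y = -2: RHS = -164 is not a perfect cube.
  y = 3: RHS = 606 is not a perfect cube.
  y = -3: RHS = -582 is not a perfect cube.
Continuing the search up to |y| = 50 finds no solutions either.
No (x, y) in the scanned range satisfies the equation.

No integer solutions with |y| ≤ 50.


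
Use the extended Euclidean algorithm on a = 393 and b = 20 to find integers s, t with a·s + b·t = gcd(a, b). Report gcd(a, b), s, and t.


Euclidean algorithm on (393, 20) — divide until remainder is 0:
  393 = 19 · 20 + 13
  20 = 1 · 13 + 7
  13 = 1 · 7 + 6
  7 = 1 · 6 + 1
  6 = 6 · 1 + 0
gcd(393, 20) = 1.
Track Bezout coefficients alongside the remainders: start with r₀ = 393 = a·1 + b·0 (s = 1, t = 0) and r₁ = 20 = a·0 + b·1 (s = 0, t = 1); each new remainder r_{k+1} = r_{k-1} − q_k·r_k inherits s_{k+1} = s_{k-1} − q_k·s_k, t_{k+1} = t_{k-1} − q_k·t_k, so r_k = a·s_k + b·t_k at every step:
  q = 19: r = 13, s = 1 − 19·0 = 1, t = 0 − 19·1 = -19  (check: 393·1 + 20·(-19) = 13)
  q = 1: r = 7, s = 0 − 1·1 = -1, t = 1 − 1·(-19) = 20  (check: 393·(-1) + 20·20 = 7)
  q = 1: r = 6, s = 1 − 1·(-1) = 2, t = -19 − 1·20 = -39  (check: 393·2 + 20·(-39) = 6)
  q = 1: r = 1, s = -1 − 1·2 = -3, t = 20 − 1·(-39) = 59  (check: 393·(-3) + 20·59 = 1)
The row with r = 1 (the gcd) gives the Bezout coefficients s = -3, t = 59.
Result: 393 · (-3) + 20 · (59) = 1.

gcd(393, 20) = 1; s = -3, t = 59 (check: 393·(-3) + 20·59 = 1).


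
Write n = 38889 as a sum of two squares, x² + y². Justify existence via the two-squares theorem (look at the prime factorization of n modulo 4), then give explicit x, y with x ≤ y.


Step 1: Factor n = 38889 = 3^2 · 29 · 149.
Step 2: Check the mod-4 condition on each prime factor: 3 ≡ 3 (mod 4), exponent 2 (must be even); 29 ≡ 1 (mod 4), exponent 1; 149 ≡ 1 (mod 4), exponent 1.
All primes ≡ 3 (mod 4) appear to even exponent (or don't appear), so by the two-squares theorem n IS expressible as a sum of two squares.
Step 3: Build a representation. Group n = k² · m with k = 3 and m = 29 · 149 = 4321 (a product of primes ≡ 1 (mod 4)); a representation of m scales to one of n via (k·x)² + (k·y)² = k²(x² + y²). Each prime p ≡ 1 (mod 4) is itself a sum of two squares; find a² by testing p − a² for a perfect square:
  29: 29 − 1² = 28, 29 − 2² = 25 = 5² ⇒ 29 = 2² + 5².
  149: 149 − 1² = 148, 149 − 2² = 145, 149 − 3² = 140, 149 − 4² = 133, 149 − 5² = 124, 149 − 6² = 113, 149 − 7² = 100 = 10² ⇒ 149 = 7² + 10².
  Combine using the Brahmagupta–Fibonacci identity (a² + b²)(c² + d²) = (ac − bd)² + (ad + bc)² = (ac + bd)² + (ad − bc)²:
  29 · 149 = 4321: from (2² + 5²)(7² + 10²), take (2·7 − 5·10, 2·10 + 5·7) = (14 − 50, 20 + 35) = (-36, 55); dropping signs (only squares matter) gives (36, 55); check 36² + 55² = 1296 + 3025 = 4321 ✓.
  Scale by k = 3: (3·36, 3·55) = (108, 165).
Step 4: Order so x ≤ y and verify: 108² + 165² = 11664 + 27225 = 38889 = n. ✓

n = 38889 = 108² + 165² (one valid representation with x ≤ y).


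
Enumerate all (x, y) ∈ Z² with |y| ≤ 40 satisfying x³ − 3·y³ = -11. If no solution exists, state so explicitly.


The equation is x³ - 3y³ = -11. For fixed y, x³ = 3·y³ − 11, so a solution requires the RHS to be a perfect cube.
Strategy: iterate y from -40 to 40, compute RHS = 3·y³ − 11, and check whether it is a (positive or negative) perfect cube.
Check small values of y:
  y = 0: RHS = -11 is not a perfect cube.
  y = 1: RHS = -8 = (-2)³ ⇒ x = -2 works.
  y = -1: RHS = -14 is not a perfect cube.
  y = 2: RHS = 13 is not a perfect cube.
  y = -2: RHS = -35 is not a perfect cube.
  y = 3: RHS = 70 is not a perfect cube.
  y = -3: RHS = -92 is not a perfect cube.
Continuing the search up to |y| = 40 finds no further solutions beyond those listed.
Collected solutions: (-2, 1).

Solutions (with |y| ≤ 40): (-2, 1).


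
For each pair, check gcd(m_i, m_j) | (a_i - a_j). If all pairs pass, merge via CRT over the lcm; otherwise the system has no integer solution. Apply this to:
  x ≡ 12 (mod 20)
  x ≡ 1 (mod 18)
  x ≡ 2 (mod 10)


Moduli 20, 18, 10 are not pairwise coprime, so CRT works modulo lcm(m_i) when all pairwise compatibility conditions hold.
Pairwise compatibility: gcd(m_i, m_j) must divide a_i - a_j for every pair.
Merge one congruence at a time:
  Start: x ≡ 12 (mod 20).
  Combine with x ≡ 1 (mod 18): gcd(20, 18) = 2, and 1 - 12 = -11 is NOT divisible by 2.
    ⇒ system is inconsistent (no integer solution).

No solution (the system is inconsistent).


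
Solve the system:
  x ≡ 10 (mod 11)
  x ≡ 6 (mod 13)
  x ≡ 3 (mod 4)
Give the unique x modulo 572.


Moduli 11, 13, 4 are pairwise coprime; by CRT there is a unique solution modulo M = 11 · 13 · 4 = 572.
Solve pairwise, accumulating the modulus:
  Start with x ≡ 10 (mod 11).
  Combine with x ≡ 6 (mod 13): since gcd(11, 13) = 1, we get a unique residue mod 143.
    Write x = 10 + 11·t and substitute into x ≡ 6 (mod 13): 11·t ≡ 6 − 10 = -4 (mod 13).
    Reduce coefficients mod 13: 11·t ≡ 9 (mod 13).
    The inverse of 11 mod 13 is 6 (since 11·6 = 66 = 5·13 + 1), so t ≡ 6·9 = 54 ≡ 2 (mod 13).
    Then x = 10 + 11·2 = 32, valid modulo lcm(11, 13) = 143: x ≡ 32 (mod 143).
  Combine with x ≡ 3 (mod 4): since gcd(143, 4) = 1, we get a unique residue mod 572.
    Write x = 32 + 143·t and substitute into x ≡ 3 (mod 4): 143·t ≡ 3 − 32 = -29 (mod 4).
    Reduce coefficients mod 4: 3·t ≡ 3 (mod 4).
    The inverse of 3 mod 4 is 3 (since 3·3 = 9 = 2·4 + 1), so t ≡ 3·3 = 9 ≡ 1 (mod 4).
    Then x = 32 + 143·1 = 175, valid modulo lcm(143, 4) = 572: x ≡ 175 (mod 572).
Verify: 175 mod 11 = 10 ✓, 175 mod 13 = 6 ✓, 175 mod 4 = 3 ✓.

x ≡ 175 (mod 572).


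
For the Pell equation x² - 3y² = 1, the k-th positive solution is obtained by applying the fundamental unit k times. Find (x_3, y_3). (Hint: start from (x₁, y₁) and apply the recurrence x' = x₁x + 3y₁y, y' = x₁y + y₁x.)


Step 1: Find the fundamental solution (x₁, y₁) of x² - 3y² = 1.
  Expand √3 as a continued fraction. a₀ = ⌊√3⌋ = 1; iterate m_{k+1} = d_k·a_k − m_k, d_{k+1} = (3 − m_{k+1}²)/d_k, a_{k+1} = ⌊(a₀ + m_{k+1})/d_{k+1}⌋ (starting m₀ = 0, d₀ = 1), with convergents p_k = a_k·p_{k-1} + p_{k-2}, q_k = a_k·q_{k-1} + q_{k-2} (p₋₁ = 1, q₋₁ = 0):
  k = 0: a₀ = 1; p₀/q₀ = 1/1; p₀² − 3·q₀² = 1 − 3 = -2.
  k = 1: m = 1, d = 2, a = ⌊(1 + 1)/2⌋ = 1; p/q = (1·1 + 1)/(1·1 + 0) = 2/1; p² − 3·q² = 4 − 3 = 1.
  The first convergent with p² − 3·q² = 1 gives the fundamental solution (x₁, y₁) = (2, 1).
Step 2: Apply the recurrence (x_{n+1}, y_{n+1}) = (x₁x_n + 3y₁y_n, x₁y_n + y₁x_n) repeatedly.
  From (x_1, y_1) = (2, 1): x_2 = 2·2 + 3·1·1 = 7; y_2 = 2·1 + 1·2 = 4.
  From (x_2, y_2) = (7, 4): x_3 = 2·7 + 3·1·4 = 26; y_3 = 2·4 + 1·7 = 15.
Step 3: Verify x_3² - 3·y_3² = 676 - 675 = 1 (should be 1). ✓

(x_1, y_1) = (2, 1); (x_3, y_3) = (26, 15).


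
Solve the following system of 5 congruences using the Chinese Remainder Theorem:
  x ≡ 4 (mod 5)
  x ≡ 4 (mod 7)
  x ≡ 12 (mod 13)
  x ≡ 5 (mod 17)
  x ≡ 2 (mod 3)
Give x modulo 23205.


Product of moduli M = 5 · 7 · 13 · 17 · 3 = 23205.
Merge one congruence at a time:
  Start: x ≡ 4 (mod 5).
  Combine with x ≡ 4 (mod 7); new modulus lcm = 35.
    Write x = 4 + 5·t and substitute into x ≡ 4 (mod 7): 5·t ≡ 4 − 4 = 0 (mod 7).
    The inverse of 5 mod 7 is 3 (since 5·3 = 15 = 2·7 + 1), so t ≡ 3·0 = 0 ≡ 0 (mod 7).
    Then x = 4 + 5·0 = 4, valid modulo lcm(5, 7) = 35: x ≡ 4 (mod 35).
  Combine with x ≡ 12 (mod 13); new modulus lcm = 455.
    Write x = 4 + 35·t and substitute into x ≡ 12 (mod 13): 35·t ≡ 12 − 4 = 8 (mod 13).
    Reduce coefficients mod 13: 9·t ≡ 8 (mod 13).
    The inverse of 9 mod 13 is 3 (since 9·3 = 27 = 2·13 + 1), so t ≡ 3·8 = 24 ≡ 11 (mod 13).
    Then x = 4 + 35·11 = 389, valid modulo lcm(35, 13) = 455: x ≡ 389 (mod 455).
  Combine with x ≡ 5 (mod 17); new modulus lcm = 7735.
    Write x = 389 + 455·t and substitute into x ≡ 5 (mod 17): 455·t ≡ 5 − 389 = -384 (mod 17).
    Reduce coefficients mod 17: 13·t ≡ 7 (mod 17).
    The inverse of 13 mod 17 is 4 (since 13·4 = 52 = 3·17 + 1), so t ≡ 4·7 = 28 ≡ 11 (mod 17).
    Then x = 389 + 455·11 = 5394, valid modulo lcm(455, 17) = 7735: x ≡ 5394 (mod 7735).
  Combine with x ≡ 2 (mod 3); new modulus lcm = 23205.
    Write x = 5394 + 7735·t and substitute into x ≡ 2 (mod 3): 7735·t ≡ 2 − 5394 = -5392 (mod 3).
    Reduce coefficients mod 3: 1·t ≡ 2 (mod 3).
    So t ≡ 2 (mod 3).
    Then x = 5394 + 7735·2 = 20864, valid modulo lcm(7735, 3) = 23205: x ≡ 20864 (mod 23205).
Verify against each original: 20864 mod 5 = 4, 20864 mod 7 = 4, 20864 mod 13 = 12, 20864 mod 17 = 5, 20864 mod 3 = 2.

x ≡ 20864 (mod 23205).


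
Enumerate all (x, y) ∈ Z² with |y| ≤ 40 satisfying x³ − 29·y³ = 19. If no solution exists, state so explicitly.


The equation is x³ - 29y³ = 19. For fixed y, x³ = 29·y³ + 19, so a solution requires the RHS to be a perfect cube.
Strategy: iterate y from -40 to 40, compute RHS = 29·y³ + 19, and check whether it is a (positive or negative) perfect cube.
Check small values of y:
  y = 0: RHS = 19 is not a perfect cube.
  y = 1: RHS = 48 is not a perfect cube.
  y = -1: RHS = -10 is not a perfect cube.
  y = 2: RHS = 251 is not a perfect cube.
  y = -2: RHS = -213 is not a perfect cube.
  y = 3: RHS = 802 is not a perfect cube.
  y = -3: RHS = -764 is not a perfect cube.
Continuing the search up to |y| = 40 finds no solutions either.
No (x, y) in the scanned range satisfies the equation.

No integer solutions with |y| ≤ 40.


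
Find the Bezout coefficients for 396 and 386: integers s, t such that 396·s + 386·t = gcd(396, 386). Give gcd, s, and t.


Euclidean algorithm on (396, 386) — divide until remainder is 0:
  396 = 1 · 386 + 10
  386 = 38 · 10 + 6
  10 = 1 · 6 + 4
  6 = 1 · 4 + 2
  4 = 2 · 2 + 0
gcd(396, 386) = 2.
Track Bezout coefficients alongside the remainders: start with r₀ = 396 = a·1 + b·0 (s = 1, t = 0) and r₁ = 386 = a·0 + b·1 (s = 0, t = 1); each new remainder r_{k+1} = r_{k-1} − q_k·r_k inherits s_{k+1} = s_{k-1} − q_k·s_k, t_{k+1} = t_{k-1} − q_k·t_k, so r_k = a·s_k + b·t_k at every step:
  q = 1: r = 10, s = 1 − 1·0 = 1, t = 0 − 1·1 = -1  (check: 396·1 + 386·(-1) = 10)
  q = 38: r = 6, s = 0 − 38·1 = -38, t = 1 − 38·(-1) = 39  (check: 396·(-38) + 386·39 = 6)
  q = 1: r = 4, s = 1 − 1·(-38) = 39, t = -1 − 1·39 = -40  (check: 396·39 + 386·(-40) = 4)
  q = 1: r = 2, s = -38 − 1·39 = -77, t = 39 − 1·(-40) = 79  (check: 396·(-77) + 386·79 = 2)
The row with r = 2 (the gcd) gives the Bezout coefficients s = -77, t = 79.
Result: 396 · (-77) + 386 · (79) = 2.

gcd(396, 386) = 2; s = -77, t = 79 (check: 396·(-77) + 386·79 = 2).


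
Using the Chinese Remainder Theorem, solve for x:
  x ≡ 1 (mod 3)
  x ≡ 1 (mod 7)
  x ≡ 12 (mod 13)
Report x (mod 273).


Moduli 3, 7, 13 are pairwise coprime; by CRT there is a unique solution modulo M = 3 · 7 · 13 = 273.
Solve pairwise, accumulating the modulus:
  Start with x ≡ 1 (mod 3).
  Combine with x ≡ 1 (mod 7): since gcd(3, 7) = 1, we get a unique residue mod 21.
    Write x = 1 + 3·t and substitute into x ≡ 1 (mod 7): 3·t ≡ 1 − 1 = 0 (mod 7).
    The inverse of 3 mod 7 is 5 (since 3·5 = 15 = 2·7 + 1), so t ≡ 5·0 = 0 ≡ 0 (mod 7).
    Then x = 1 + 3·0 = 1, valid modulo lcm(3, 7) = 21: x ≡ 1 (mod 21).
  Combine with x ≡ 12 (mod 13): since gcd(21, 13) = 1, we get a unique residue mod 273.
    Write x = 1 + 21·t and substitute into x ≡ 12 (mod 13): 21·t ≡ 12 − 1 = 11 (mod 13).
    Reduce coefficients mod 13: 8·t ≡ 11 (mod 13).
    The inverse of 8 mod 13 is 5 (since 8·5 = 40 = 3·13 + 1), so t ≡ 5·11 = 55 ≡ 3 (mod 13).
    Then x = 1 + 21·3 = 64, valid modulo lcm(21, 13) = 273: x ≡ 64 (mod 273).
Verify: 64 mod 3 = 1 ✓, 64 mod 7 = 1 ✓, 64 mod 13 = 12 ✓.

x ≡ 64 (mod 273).


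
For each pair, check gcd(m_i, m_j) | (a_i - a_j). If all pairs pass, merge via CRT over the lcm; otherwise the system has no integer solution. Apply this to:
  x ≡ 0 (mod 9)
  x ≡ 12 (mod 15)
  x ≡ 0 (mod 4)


Moduli 9, 15, 4 are not pairwise coprime, so CRT works modulo lcm(m_i) when all pairwise compatibility conditions hold.
Pairwise compatibility: gcd(m_i, m_j) must divide a_i - a_j for every pair.
Merge one congruence at a time:
  Start: x ≡ 0 (mod 9).
  Combine with x ≡ 12 (mod 15): gcd(9, 15) = 3; 12 - 0 = 12, which IS divisible by 3, so compatible.
    Write x = 0 + 9·t and substitute into x ≡ 12 (mod 15): 9·t ≡ 12 − 0 = 12 (mod 15).
    Divide the congruence (and modulus) by g = 3: 3·t ≡ 4 (mod 5).
    The inverse of 3 mod 5 is 2 (since 3·2 = 6 = 1·5 + 1), so t ≡ 2·4 = 8 ≡ 3 (mod 5).
    Then x = 0 + 9·3 = 27, valid modulo lcm(9, 15) = 45: x ≡ 27 (mod 45).
  Combine with x ≡ 0 (mod 4): gcd(45, 4) = 1; 0 - 27 = -27, which IS divisible by 1, so compatible.
    Write x = 27 + 45·t and substitute into x ≡ 0 (mod 4): 45·t ≡ 0 − 27 = -27 (mod 4).
    Reduce coefficients mod 4: 1·t ≡ 1 (mod 4).
    So t ≡ 1 (mod 4).
    Then x = 27 + 45·1 = 72, valid modulo lcm(45, 4) = 180: x ≡ 72 (mod 180).
Verify: 72 mod 9 = 0, 72 mod 15 = 12, 72 mod 4 = 0.

x ≡ 72 (mod 180).


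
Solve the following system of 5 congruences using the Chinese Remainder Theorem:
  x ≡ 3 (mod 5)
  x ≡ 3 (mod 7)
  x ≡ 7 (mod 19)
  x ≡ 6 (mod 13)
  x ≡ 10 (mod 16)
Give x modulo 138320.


Product of moduli M = 5 · 7 · 19 · 13 · 16 = 138320.
Merge one congruence at a time:
  Start: x ≡ 3 (mod 5).
  Combine with x ≡ 3 (mod 7); new modulus lcm = 35.
    Write x = 3 + 5·t and substitute into x ≡ 3 (mod 7): 5·t ≡ 3 − 3 = 0 (mod 7).
    The inverse of 5 mod 7 is 3 (since 5·3 = 15 = 2·7 + 1), so t ≡ 3·0 = 0 ≡ 0 (mod 7).
    Then x = 3 + 5·0 = 3, valid modulo lcm(5, 7) = 35: x ≡ 3 (mod 35).
  Combine with x ≡ 7 (mod 19); new modulus lcm = 665.
    Write x = 3 + 35·t and substitute into x ≡ 7 (mod 19): 35·t ≡ 7 − 3 = 4 (mod 19).
    Reduce coefficients mod 19: 16·t ≡ 4 (mod 19).
    The inverse of 16 mod 19 is 6 (since 16·6 = 96 = 5·19 + 1), so t ≡ 6·4 = 24 ≡ 5 (mod 19).
    Then x = 3 + 35·5 = 178, valid modulo lcm(35, 19) = 665: x ≡ 178 (mod 665).
  Combine with x ≡ 6 (mod 13); new modulus lcm = 8645.
    Write x = 178 + 665·t and substitute into x ≡ 6 (mod 13): 665·t ≡ 6 − 178 = -172 (mod 13).
    Reduce coefficients mod 13: 2·t ≡ 10 (mod 13).
    The inverse of 2 mod 13 is 7 (since 2·7 = 14 = 1·13 + 1), so t ≡ 7·10 = 70 ≡ 5 (mod 13).
    Then x = 178 + 665·5 = 3503, valid modulo lcm(665, 13) = 8645: x ≡ 3503 (mod 8645).
  Combine with x ≡ 10 (mod 16); new modulus lcm = 138320.
    Write x = 3503 + 8645·t and substitute into x ≡ 10 (mod 16): 8645·t ≡ 10 − 3503 = -3493 (mod 16).
    Reduce coefficients mod 16: 5·t ≡ 11 (mod 16).
    The inverse of 5 mod 16 is 13 (since 5·13 = 65 = 4·16 + 1), so t ≡ 13·11 = 143 ≡ 15 (mod 16).
    Then x = 3503 + 8645·15 = 133178, valid modulo lcm(8645, 16) = 138320: x ≡ 133178 (mod 138320).
Verify against each original: 133178 mod 5 = 3, 133178 mod 7 = 3, 133178 mod 19 = 7, 133178 mod 13 = 6, 133178 mod 16 = 10.

x ≡ 133178 (mod 138320).


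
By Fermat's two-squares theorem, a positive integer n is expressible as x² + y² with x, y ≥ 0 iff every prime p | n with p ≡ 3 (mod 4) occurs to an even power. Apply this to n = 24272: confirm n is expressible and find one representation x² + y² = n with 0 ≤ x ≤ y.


Step 1: Factor n = 24272 = 2^4 · 37 · 41.
Step 2: Check the mod-4 condition on each prime factor: 2 = 2 (special); 37 ≡ 1 (mod 4), exponent 1; 41 ≡ 1 (mod 4), exponent 1.
All primes ≡ 3 (mod 4) appear to even exponent (or don't appear), so by the two-squares theorem n IS expressible as a sum of two squares.
Step 3: Build a representation. Group n = k² · m with k = 4 and m = 37 · 41 = 1517 (a product of primes ≡ 1 (mod 4)); a representation of m scales to one of n via (k·x)² + (k·y)² = k²(x² + y²). Each prime p ≡ 1 (mod 4) is itself a sum of two squares; find a² by testing p − a² for a perfect square:
  37: 37 − 1² = 36 = 6² ⇒ 37 = 1² + 6².
  41: 41 − 1² = 40, 41 − 2² = 37, 41 − 3² = 32, 41 − 4² = 25 = 5² ⇒ 41 = 4² + 5².
  Combine using the Brahmagupta–Fibonacci identity (a² + b²)(c² + d²) = (ac − bd)² + (ad + bc)² = (ac + bd)² + (ad − bc)²:
  37 · 41 = 1517: from (1² + 6²)(4² + 5²), take (1·4 − 6·5, 1·5 + 6·4) = (4 − 30, 5 + 24) = (-26, 29); dropping signs (only squares matter) gives (26, 29); check 26² + 29² = 676 + 841 = 1517 ✓.
  Scale by k = 4: (4·26, 4·29) = (104, 116).
Step 4: Order so x ≤ y and verify: 104² + 116² = 10816 + 13456 = 24272 = n. ✓

n = 24272 = 104² + 116² (one valid representation with x ≤ y).


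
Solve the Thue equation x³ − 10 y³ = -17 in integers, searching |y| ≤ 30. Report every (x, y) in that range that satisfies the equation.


The equation is x³ - 10y³ = -17. For fixed y, x³ = 10·y³ − 17, so a solution requires the RHS to be a perfect cube.
Strategy: iterate y from -30 to 30, compute RHS = 10·y³ − 17, and check whether it is a (positive or negative) perfect cube.
Check small values of y:
  y = 0: RHS = -17 is not a perfect cube.
  y = 1: RHS = -7 is not a perfect cube.
  y = -1: RHS = -27 = (-3)³ ⇒ x = -3 works.
  y = 2: RHS = 63 is not a perfect cube.
  y = -2: RHS = -97 is not a perfect cube.
  y = 3: RHS = 253 is not a perfect cube.
  y = -3: RHS = -287 is not a perfect cube.
Continuing the search up to |y| = 30 finds no further solutions beyond those listed.
Collected solutions: (-3, -1).

Solutions (with |y| ≤ 30): (-3, -1).


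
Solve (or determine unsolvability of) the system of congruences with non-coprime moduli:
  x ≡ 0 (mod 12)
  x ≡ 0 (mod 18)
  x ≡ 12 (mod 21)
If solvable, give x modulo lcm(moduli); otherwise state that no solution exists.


Moduli 12, 18, 21 are not pairwise coprime, so CRT works modulo lcm(m_i) when all pairwise compatibility conditions hold.
Pairwise compatibility: gcd(m_i, m_j) must divide a_i - a_j for every pair.
Merge one congruence at a time:
  Start: x ≡ 0 (mod 12).
  Combine with x ≡ 0 (mod 18): gcd(12, 18) = 6; 0 - 0 = 0, which IS divisible by 6, so compatible.
    Write x = 0 + 12·t and substitute into x ≡ 0 (mod 18): 12·t ≡ 0 − 0 = 0 (mod 18).
    Divide the congruence (and modulus) by g = 6: 2·t ≡ 0 (mod 3).
    The inverse of 2 mod 3 is 2 (since 2·2 = 4 = 1·3 + 1), so t ≡ 2·0 = 0 ≡ 0 (mod 3).
    Then x = 0 + 12·0 = 0, valid modulo lcm(12, 18) = 36: x ≡ 0 (mod 36).
  Combine with x ≡ 12 (mod 21): gcd(36, 21) = 3; 12 - 0 = 12, which IS divisible by 3, so compatible.
    Write x = 0 + 36·t and substitute into x ≡ 12 (mod 21): 36·t ≡ 12 − 0 = 12 (mod 21).
    Divide the congruence (and modulus) by g = 3: 12·t ≡ 4 (mod 7).
    Reduce coefficients mod 7: 5·t ≡ 4 (mod 7).
    The inverse of 5 mod 7 is 3 (since 5·3 = 15 = 2·7 + 1), so t ≡ 3·4 = 12 ≡ 5 (mod 7).
    Then x = 0 + 36·5 = 180, valid modulo lcm(36, 21) = 252: x ≡ 180 (mod 252).
Verify: 180 mod 12 = 0, 180 mod 18 = 0, 180 mod 21 = 12.

x ≡ 180 (mod 252).


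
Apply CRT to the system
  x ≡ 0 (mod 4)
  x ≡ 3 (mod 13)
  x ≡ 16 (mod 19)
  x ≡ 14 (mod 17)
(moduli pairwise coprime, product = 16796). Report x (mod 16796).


Product of moduli M = 4 · 13 · 19 · 17 = 16796.
Merge one congruence at a time:
  Start: x ≡ 0 (mod 4).
  Combine with x ≡ 3 (mod 13); new modulus lcm = 52.
    Write x = 0 + 4·t and substitute into x ≡ 3 (mod 13): 4·t ≡ 3 − 0 = 3 (mod 13).
    The inverse of 4 mod 13 is 10 (since 4·10 = 40 = 3·13 + 1), so t ≡ 10·3 = 30 ≡ 4 (mod 13).
    Then x = 0 + 4·4 = 16, valid modulo lcm(4, 13) = 52: x ≡ 16 (mod 52).
  Combine with x ≡ 16 (mod 19); new modulus lcm = 988.
    Write x = 16 + 52·t and substitute into x ≡ 16 (mod 19): 52·t ≡ 16 − 16 = 0 (mod 19).
    Reduce coefficients mod 19: 14·t ≡ 0 (mod 19).
    The inverse of 14 mod 19 is 15 (since 14·15 = 210 = 11·19 + 1), so t ≡ 15·0 = 0 ≡ 0 (mod 19).
    Then x = 16 + 52·0 = 16, valid modulo lcm(52, 19) = 988: x ≡ 16 (mod 988).
  Combine with x ≡ 14 (mod 17); new modulus lcm = 16796.
    Write x = 16 + 988·t and substitute into x ≡ 14 (mod 17): 988·t ≡ 14 − 16 = -2 (mod 17).
    Reduce coefficients mod 17: 2·t ≡ 15 (mod 17).
    The inverse of 2 mod 17 is 9 (since 2·9 = 18 = 1·17 + 1), so t ≡ 9·15 = 135 ≡ 16 (mod 17).
    Then x = 16 + 988·16 = 15824, valid modulo lcm(988, 17) = 16796: x ≡ 15824 (mod 16796).
Verify against each original: 15824 mod 4 = 0, 15824 mod 13 = 3, 15824 mod 19 = 16, 15824 mod 17 = 14.

x ≡ 15824 (mod 16796).


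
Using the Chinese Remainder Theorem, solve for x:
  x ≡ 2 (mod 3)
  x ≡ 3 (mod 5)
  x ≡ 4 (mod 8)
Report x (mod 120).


Moduli 3, 5, 8 are pairwise coprime; by CRT there is a unique solution modulo M = 3 · 5 · 8 = 120.
Solve pairwise, accumulating the modulus:
  Start with x ≡ 2 (mod 3).
  Combine with x ≡ 3 (mod 5): since gcd(3, 5) = 1, we get a unique residue mod 15.
    Write x = 2 + 3·t and substitute into x ≡ 3 (mod 5): 3·t ≡ 3 − 2 = 1 (mod 5).
    The inverse of 3 mod 5 is 2 (since 3·2 = 6 = 1·5 + 1), so t ≡ 2·1 = 2 ≡ 2 (mod 5).
    Then x = 2 + 3·2 = 8, valid modulo lcm(3, 5) = 15: x ≡ 8 (mod 15).
  Combine with x ≡ 4 (mod 8): since gcd(15, 8) = 1, we get a unique residue mod 120.
    Write x = 8 + 15·t and substitute into x ≡ 4 (mod 8): 15·t ≡ 4 − 8 = -4 (mod 8).
    Reduce coefficients mod 8: 7·t ≡ 4 (mod 8).
    The inverse of 7 mod 8 is 7 (since 7·7 = 49 = 6·8 + 1), so t ≡ 7·4 = 28 ≡ 4 (mod 8).
    Then x = 8 + 15·4 = 68, valid modulo lcm(15, 8) = 120: x ≡ 68 (mod 120).
Verify: 68 mod 3 = 2 ✓, 68 mod 5 = 3 ✓, 68 mod 8 = 4 ✓.

x ≡ 68 (mod 120).


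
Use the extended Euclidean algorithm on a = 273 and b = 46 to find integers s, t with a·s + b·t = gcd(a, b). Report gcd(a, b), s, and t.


Euclidean algorithm on (273, 46) — divide until remainder is 0:
  273 = 5 · 46 + 43
  46 = 1 · 43 + 3
  43 = 14 · 3 + 1
  3 = 3 · 1 + 0
gcd(273, 46) = 1.
Track Bezout coefficients alongside the remainders: start with r₀ = 273 = a·1 + b·0 (s = 1, t = 0) and r₁ = 46 = a·0 + b·1 (s = 0, t = 1); each new remainder r_{k+1} = r_{k-1} − q_k·r_k inherits s_{k+1} = s_{k-1} − q_k·s_k, t_{k+1} = t_{k-1} − q_k·t_k, so r_k = a·s_k + b·t_k at every step:
  q = 5: r = 43, s = 1 − 5·0 = 1, t = 0 − 5·1 = -5  (check: 273·1 + 46·(-5) = 43)
  q = 1: r = 3, s = 0 − 1·1 = -1, t = 1 − 1·(-5) = 6  (check: 273·(-1) + 46·6 = 3)
  q = 14: r = 1, s = 1 − 14·(-1) = 15, t = -5 − 14·6 = -89  (check: 273·15 + 46·(-89) = 1)
The row with r = 1 (the gcd) gives the Bezout coefficients s = 15, t = -89.
Result: 273 · (15) + 46 · (-89) = 1.

gcd(273, 46) = 1; s = 15, t = -89 (check: 273·15 + 46·(-89) = 1).


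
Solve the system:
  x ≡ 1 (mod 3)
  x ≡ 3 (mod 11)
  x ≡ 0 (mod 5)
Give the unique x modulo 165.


Moduli 3, 11, 5 are pairwise coprime; by CRT there is a unique solution modulo M = 3 · 11 · 5 = 165.
Solve pairwise, accumulating the modulus:
  Start with x ≡ 1 (mod 3).
  Combine with x ≡ 3 (mod 11): since gcd(3, 11) = 1, we get a unique residue mod 33.
    Write x = 1 + 3·t and substitute into x ≡ 3 (mod 11): 3·t ≡ 3 − 1 = 2 (mod 11).
    The inverse of 3 mod 11 is 4 (since 3·4 = 12 = 1·11 + 1), so t ≡ 4·2 = 8 ≡ 8 (mod 11).
    Then x = 1 + 3·8 = 25, valid modulo lcm(3, 11) = 33: x ≡ 25 (mod 33).
  Combine with x ≡ 0 (mod 5): since gcd(33, 5) = 1, we get a unique residue mod 165.
    Write x = 25 + 33·t and substitute into x ≡ 0 (mod 5): 33·t ≡ 0 − 25 = -25 (mod 5).
    Reduce coefficients mod 5: 3·t ≡ 0 (mod 5).
    The inverse of 3 mod 5 is 2 (since 3·2 = 6 = 1·5 + 1), so t ≡ 2·0 = 0 ≡ 0 (mod 5).
    Then x = 25 + 33·0 = 25, valid modulo lcm(33, 5) = 165: x ≡ 25 (mod 165).
Verify: 25 mod 3 = 1 ✓, 25 mod 11 = 3 ✓, 25 mod 5 = 0 ✓.

x ≡ 25 (mod 165).


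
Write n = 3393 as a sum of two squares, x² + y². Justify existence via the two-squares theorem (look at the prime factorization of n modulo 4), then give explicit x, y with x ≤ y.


Step 1: Factor n = 3393 = 3^2 · 13 · 29.
Step 2: Check the mod-4 condition on each prime factor: 3 ≡ 3 (mod 4), exponent 2 (must be even); 13 ≡ 1 (mod 4), exponent 1; 29 ≡ 1 (mod 4), exponent 1.
All primes ≡ 3 (mod 4) appear to even exponent (or don't appear), so by the two-squares theorem n IS expressible as a sum of two squares.
Step 3: Build a representation. Group n = k² · m with k = 3 and m = 13 · 29 = 377 (a product of primes ≡ 1 (mod 4)); a representation of m scales to one of n via (k·x)² + (k·y)² = k²(x² + y²). Each prime p ≡ 1 (mod 4) is itself a sum of two squares; find a² by testing p − a² for a perfect square:
  13: 13 − 1² = 12, 13 − 2² = 9 = 3² ⇒ 13 = 2² + 3².
  29: 29 − 1² = 28, 29 − 2² = 25 = 5² ⇒ 29 = 2² + 5².
  Combine using the Brahmagupta–Fibonacci identity (a² + b²)(c² + d²) = (ac − bd)² + (ad + bc)² = (ac + bd)² + (ad − bc)²:
  13 · 29 = 377: from (2² + 3²)(2² + 5²), take (2·2 − 3·5, 2·5 + 3·2) = (4 − 15, 10 + 6) = (-11, 16); dropping signs (only squares matter) gives (11, 16); check 11² + 16² = 121 + 256 = 377 ✓.
  Scale by k = 3: (3·11, 3·16) = (33, 48).
Step 4: Order so x ≤ y and verify: 33² + 48² = 1089 + 2304 = 3393 = n. ✓

n = 3393 = 33² + 48² (one valid representation with x ≤ y).


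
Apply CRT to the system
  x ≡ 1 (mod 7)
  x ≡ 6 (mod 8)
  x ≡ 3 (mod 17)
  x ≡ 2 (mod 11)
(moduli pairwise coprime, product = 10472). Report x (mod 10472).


Product of moduli M = 7 · 8 · 17 · 11 = 10472.
Merge one congruence at a time:
  Start: x ≡ 1 (mod 7).
  Combine with x ≡ 6 (mod 8); new modulus lcm = 56.
    Write x = 1 + 7·t and substitute into x ≡ 6 (mod 8): 7·t ≡ 6 − 1 = 5 (mod 8).
    The inverse of 7 mod 8 is 7 (since 7·7 = 49 = 6·8 + 1), so t ≡ 7·5 = 35 ≡ 3 (mod 8).
    Then x = 1 + 7·3 = 22, valid modulo lcm(7, 8) = 56: x ≡ 22 (mod 56).
  Combine with x ≡ 3 (mod 17); new modulus lcm = 952.
    Write x = 22 + 56·t and substitute into x ≡ 3 (mod 17): 56·t ≡ 3 − 22 = -19 (mod 17).
    Reduce coefficients mod 17: 5·t ≡ 15 (mod 17).
    The inverse of 5 mod 17 is 7 (since 5·7 = 35 = 2·17 + 1), so t ≡ 7·15 = 105 ≡ 3 (mod 17).
    Then x = 22 + 56·3 = 190, valid modulo lcm(56, 17) = 952: x ≡ 190 (mod 952).
  Combine with x ≡ 2 (mod 11); new modulus lcm = 10472.
    Write x = 190 + 952·t and substitute into x ≡ 2 (mod 11): 952·t ≡ 2 − 190 = -188 (mod 11).
    Reduce coefficients mod 11: 6·t ≡ 10 (mod 11).
    The inverse of 6 mod 11 is 2 (since 6·2 = 12 = 1·11 + 1), so t ≡ 2·10 = 20 ≡ 9 (mod 11).
    Then x = 190 + 952·9 = 8758, valid modulo lcm(952, 11) = 10472: x ≡ 8758 (mod 10472).
Verify against each original: 8758 mod 7 = 1, 8758 mod 8 = 6, 8758 mod 17 = 3, 8758 mod 11 = 2.

x ≡ 8758 (mod 10472).


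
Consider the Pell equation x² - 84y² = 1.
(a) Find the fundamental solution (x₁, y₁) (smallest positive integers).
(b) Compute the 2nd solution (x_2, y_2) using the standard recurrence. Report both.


Step 1: Find the fundamental solution (x₁, y₁) of x² - 84y² = 1.
  Expand √84 as a continued fraction. a₀ = ⌊√84⌋ = 9; iterate m_{k+1} = d_k·a_k − m_k, d_{k+1} = (84 − m_{k+1}²)/d_k, a_{k+1} = ⌊(a₀ + m_{k+1})/d_{k+1}⌋ (starting m₀ = 0, d₀ = 1), with convergents p_k = a_k·p_{k-1} + p_{k-2}, q_k = a_k·q_{k-1} + q_{k-2} (p₋₁ = 1, q₋₁ = 0):
  k = 0: a₀ = 9; p₀/q₀ = 9/1; p₀² − 84·q₀² = 81 − 84 = -3.
  k = 1: m = 9, d = 3, a = ⌊(9 + 9)/3⌋ = 6; p/q = (6·9 + 1)/(6·1 + 0) = 55/6; p² − 84·q² = 3025 − 3024 = 1.
  The first convergent with p² − 84·q² = 1 gives the fundamental solution (x₁, y₁) = (55, 6).
Step 2: Apply the recurrence (x_{n+1}, y_{n+1}) = (x₁x_n + 84y₁y_n, x₁y_n + y₁x_n) repeatedly.
  From (x_1, y_1) = (55, 6): x_2 = 55·55 + 84·6·6 = 6049; y_2 = 55·6 + 6·55 = 660.
Step 3: Verify x_2² - 84·y_2² = 36590401 - 36590400 = 1 (should be 1). ✓

(x_1, y_1) = (55, 6); (x_2, y_2) = (6049, 660).


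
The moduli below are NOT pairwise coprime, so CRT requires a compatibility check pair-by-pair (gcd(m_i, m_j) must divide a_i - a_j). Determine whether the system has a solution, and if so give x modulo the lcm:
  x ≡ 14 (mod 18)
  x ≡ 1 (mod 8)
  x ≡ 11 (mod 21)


Moduli 18, 8, 21 are not pairwise coprime, so CRT works modulo lcm(m_i) when all pairwise compatibility conditions hold.
Pairwise compatibility: gcd(m_i, m_j) must divide a_i - a_j for every pair.
Merge one congruence at a time:
  Start: x ≡ 14 (mod 18).
  Combine with x ≡ 1 (mod 8): gcd(18, 8) = 2, and 1 - 14 = -13 is NOT divisible by 2.
    ⇒ system is inconsistent (no integer solution).

No solution (the system is inconsistent).
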